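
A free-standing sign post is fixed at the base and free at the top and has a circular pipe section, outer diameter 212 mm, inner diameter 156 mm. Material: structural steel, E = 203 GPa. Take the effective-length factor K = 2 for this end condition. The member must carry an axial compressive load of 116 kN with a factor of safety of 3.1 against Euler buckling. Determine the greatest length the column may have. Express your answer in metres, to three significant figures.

d_o = 212 mm, d_i = 156 mm
I = π(d_o⁴ − d_i⁴)/64 = π(212⁴ − 156.0⁴)/64 = 7.008×10^7 mm⁴
I = 7.008×10^-5 m⁴
Required critical load P_cr = n·P = 3.1 × 116 = 359.6 kN = 3.596×10^5 N
From P_cr = π²EI/(K·L)²:  L = (1/K)·√(π²EI/P_cr) = (1/2)·√(π²×2.03×10^11×7.008×10^-5/3.596×10^5)
L = 9.88 m

L_max ≈ 9.88 m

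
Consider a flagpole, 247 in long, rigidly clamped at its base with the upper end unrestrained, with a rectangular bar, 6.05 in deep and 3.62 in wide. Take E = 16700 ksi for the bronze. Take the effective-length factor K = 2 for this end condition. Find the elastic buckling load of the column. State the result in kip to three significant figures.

Buckling occurs about the weak axis: I_min = h·b³/12 with b = 3.62 in (the shorter side).
I_min = 6.05×3.62³/12 = 23.92 in⁴
Effective length L_e = K·L = 2 × 247 = 494.0 in
P_cr = π²EI / L_e² = π² × 16700×10³ × 23.92 / 494.0² = 1.615×10^4 lb

P_cr ≈ 16.2 kip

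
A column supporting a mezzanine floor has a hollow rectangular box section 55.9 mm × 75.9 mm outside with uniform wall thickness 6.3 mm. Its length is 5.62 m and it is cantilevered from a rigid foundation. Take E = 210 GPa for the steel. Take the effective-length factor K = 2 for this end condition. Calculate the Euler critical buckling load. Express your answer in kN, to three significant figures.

P_cr ≈ 11.1 kN

Inner dimensions: h_i = 75.9 − 2×6.3 = 63.30 mm, b_i = 55.9 − 2×6.3 = 43.30 mm
Weak-axis I_min = (h_o·b_o³ − h_i·b_i³)/12 with b_o = 55.9, b_i = 43.30 mm (shorter outer/inner sides).
I_min = (75.9×55.9³ − 63.30×43.30³)/12 = 6.766×10^5 mm⁴
I = 6.766×10^5 mm⁴ = 6.766×10^-7 m⁴
Effective length L_e = K·L = 2 × 5.62 = 11.24 m
P_cr = π²EI / L_e² = π² × 210×10⁹ × 6.766×10^-7 / 11.24² = 1.110×10^4 N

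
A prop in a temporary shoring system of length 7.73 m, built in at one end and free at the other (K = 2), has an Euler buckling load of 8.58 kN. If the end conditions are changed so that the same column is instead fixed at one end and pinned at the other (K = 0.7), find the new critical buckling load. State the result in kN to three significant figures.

P_cr ∝ 1/K², so P_cr,new = P_cr,old × (K_old/K_new)² = 8.58 × (2/0.7)²
= 8.58 × 8.163 = 70.0 kN

P_cr ≈ 70.0 kN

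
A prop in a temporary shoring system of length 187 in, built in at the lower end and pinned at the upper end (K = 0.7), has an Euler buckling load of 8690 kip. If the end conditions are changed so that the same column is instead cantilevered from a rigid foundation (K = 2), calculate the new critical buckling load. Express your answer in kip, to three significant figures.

P_cr ∝ 1/K², so P_cr,new = P_cr,old × (K_old/K_new)² = 8690 × (0.7/2)²
= 8690 × 0.1225 = 1060 kip

P_cr ≈ 1060 kip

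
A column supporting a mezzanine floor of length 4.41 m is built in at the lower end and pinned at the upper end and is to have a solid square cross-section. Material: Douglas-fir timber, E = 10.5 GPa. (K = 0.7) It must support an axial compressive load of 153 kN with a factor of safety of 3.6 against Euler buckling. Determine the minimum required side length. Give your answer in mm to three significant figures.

a ≈ 157 mm

Required P_cr = n·P = 3.6 × 153 = 550.8 kN
L_e = K·L = 0.7 × 4.41 = 3.087 m
Required I = P_cr·L_e²/(π²E) = 5.508×10^5 × 3.087² / (π² × 1.05×10^10) = 5.065×10^-5 m⁴
I_req = 5.065×10^7 mm⁴
Solid square: I = a⁴/12  ⇒  a = (12I)^(1/4) = (12×5.065×10^7)^(1/4) = 157 mm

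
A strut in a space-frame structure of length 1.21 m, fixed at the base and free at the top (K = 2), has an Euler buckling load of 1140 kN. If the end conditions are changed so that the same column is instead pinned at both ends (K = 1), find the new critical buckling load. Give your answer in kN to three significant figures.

P_cr ∝ 1/K², so P_cr,new = P_cr,old × (K_old/K_new)² = 1140 × (2/1)²
= 1140 × 4.000 = 4560 kN

P_cr ≈ 4560 kN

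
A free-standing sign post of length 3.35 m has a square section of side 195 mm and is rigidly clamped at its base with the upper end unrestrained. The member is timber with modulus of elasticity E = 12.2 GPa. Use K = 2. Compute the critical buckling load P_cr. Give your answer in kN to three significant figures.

P_cr ≈ 323 kN

I = a⁴/12 = 195⁴/12 = 1.205×10^8 mm⁴
I = 1.205×10^8 mm⁴ = 1.205×10^-4 m⁴
Effective length L_e = K·L = 2 × 3.35 = 6.700 m
P_cr = π²EI / L_e² = π² × 12.2×10⁹ × 1.205×10^-4 / 6.700² = 3.232×10^5 N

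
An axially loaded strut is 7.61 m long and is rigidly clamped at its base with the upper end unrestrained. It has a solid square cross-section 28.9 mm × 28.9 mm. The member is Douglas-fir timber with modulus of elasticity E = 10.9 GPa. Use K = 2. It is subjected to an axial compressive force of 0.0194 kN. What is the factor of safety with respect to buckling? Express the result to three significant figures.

n ≈ 1.39

I = a⁴/12 = 28.9⁴/12 = 5.813×10^4 mm⁴
I = 5.813×10^4 mm⁴ = 5.813×10^-8 m⁴
Effective length L_e = K·L = 2 × 7.61 = 15.22 m
P_cr = π²EI / L_e² = π² × 10.9×10⁹ × 5.813×10^-8 / 15.22² = 27.00 N
Factor of safety n = P_cr / P = 0.026996 / 0.0194 = 1.39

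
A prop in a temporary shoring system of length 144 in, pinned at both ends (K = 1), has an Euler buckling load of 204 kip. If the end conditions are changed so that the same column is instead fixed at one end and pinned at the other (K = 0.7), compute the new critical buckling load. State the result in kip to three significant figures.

P_cr ∝ 1/K², so P_cr,new = P_cr,old × (K_old/K_new)² = 204 × (1/0.7)²
= 204 × 2.041 = 416 kip

P_cr ≈ 416 kip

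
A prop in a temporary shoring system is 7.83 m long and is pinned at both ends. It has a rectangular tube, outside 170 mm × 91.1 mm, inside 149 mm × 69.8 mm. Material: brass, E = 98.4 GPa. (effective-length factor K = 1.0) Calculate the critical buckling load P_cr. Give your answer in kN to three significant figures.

Weak-axis I_min = (h_o·b_o³ − h_i·b_i³)/12 with b_o = 91.1, b_i = 69.80 mm (shorter outer/inner sides).
I_min = (170×91.1³ − 149.0×69.80³)/12 = 6.488×10^6 mm⁴
I = 6.488×10^6 mm⁴ = 6.488×10^-6 m⁴
Effective length L_e = K·L = 1 × 7.83 = 7.830 m
P_cr = π²EI / L_e² = π² × 98.4×10⁹ × 6.488×10^-6 / 7.830² = 1.028×10^5 N

P_cr ≈ 103 kN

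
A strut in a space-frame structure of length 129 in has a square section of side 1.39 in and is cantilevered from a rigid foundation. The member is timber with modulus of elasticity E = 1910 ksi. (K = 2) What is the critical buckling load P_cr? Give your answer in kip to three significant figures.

I = a⁴/12 = 1.39⁴/12 = 0.3111 in⁴
Effective length L_e = K·L = 2 × 129 = 258.0 in
P_cr = π²EI / L_e² = π² × 1910×10³ × 0.3111 / 258.0² = 88.10 lb

P_cr ≈ 0.0881 kip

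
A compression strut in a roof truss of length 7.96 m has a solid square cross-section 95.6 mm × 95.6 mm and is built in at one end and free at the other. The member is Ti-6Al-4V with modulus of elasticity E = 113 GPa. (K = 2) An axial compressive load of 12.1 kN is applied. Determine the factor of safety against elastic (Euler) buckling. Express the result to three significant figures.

n ≈ 2.53

I = a⁴/12 = 95.6⁴/12 = 6.961×10^6 mm⁴
I = 6.961×10^6 mm⁴ = 6.961×10^-6 m⁴
Effective length L_e = K·L = 2 × 7.96 = 15.92 m
P_cr = π²EI / L_e² = π² × 113×10⁹ × 6.961×10^-6 / 15.92² = 3.063×10^4 N
Factor of safety n = P_cr / P = 30.630 / 12.1 = 2.53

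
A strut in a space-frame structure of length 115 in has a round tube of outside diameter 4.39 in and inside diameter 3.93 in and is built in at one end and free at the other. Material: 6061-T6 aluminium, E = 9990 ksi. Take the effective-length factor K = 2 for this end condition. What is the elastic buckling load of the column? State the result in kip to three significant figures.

d_o = 4.39 in, d_i = 3.93 in
I = π(d_o⁴ − d_i⁴)/64 = π(4.39⁴ − 3.930⁴)/64 = 6.522 in⁴
Effective length L_e = K·L = 2 × 115 = 230.0 in
P_cr = π²EI / L_e² = π² × 9990×10³ × 6.522 / 230.0² = 1.216×10^4 lb

P_cr ≈ 12.2 kip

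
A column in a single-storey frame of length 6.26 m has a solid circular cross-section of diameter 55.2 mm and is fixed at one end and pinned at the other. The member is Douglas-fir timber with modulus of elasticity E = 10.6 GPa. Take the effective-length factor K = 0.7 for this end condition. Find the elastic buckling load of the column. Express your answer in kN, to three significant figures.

I = πd⁴/64 = π×55.2⁴/64 = 4.557×10^5 mm⁴
I = 4.557×10^5 mm⁴ = 4.557×10^-7 m⁴
Effective length L_e = K·L = 0.7 × 6.26 = 4.382 m
P_cr = π²EI / L_e² = π² × 10.6×10⁹ × 4.557×10^-7 / 4.382² = 2.483×10^3 N

P_cr ≈ 2.48 kN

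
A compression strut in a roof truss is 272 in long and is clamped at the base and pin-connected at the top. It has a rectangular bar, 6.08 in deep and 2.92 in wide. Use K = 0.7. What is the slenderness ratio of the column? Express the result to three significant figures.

For a rectangle r_min = b/√12 = 2.92/√12 = 0.8429 in
L_e = K·L = 0.7 × 272 = 190.4 in
λ = L_e / r_min = 190.40 / 0.8429 = 226

λ ≈ 226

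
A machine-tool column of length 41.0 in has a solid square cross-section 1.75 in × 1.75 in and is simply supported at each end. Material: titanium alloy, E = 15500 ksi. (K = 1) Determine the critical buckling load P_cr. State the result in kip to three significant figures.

P_cr ≈ 71.1 kip

I = a⁴/12 = 1.75⁴/12 = 0.7816 in⁴
Effective length L_e = K·L = 1 × 41.0 = 41.00 in
P_cr = π²EI / L_e² = π² × 15500×10³ × 0.7816 / 41.00² = 7.113×10^4 lb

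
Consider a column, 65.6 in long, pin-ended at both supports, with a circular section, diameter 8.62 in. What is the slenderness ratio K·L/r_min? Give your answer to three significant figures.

I = πd⁴/64 = π×8.62⁴/64 = 271.0 in⁴
A = 58.36 in²;  r_min = √(I/A) = √(271.0/58.36) = 2.155 in
L_e = K·L = 1 × 65.6 = 65.60 in
λ = L_e / r_min = 65.600 / 2.155 = 30.4

λ ≈ 30.4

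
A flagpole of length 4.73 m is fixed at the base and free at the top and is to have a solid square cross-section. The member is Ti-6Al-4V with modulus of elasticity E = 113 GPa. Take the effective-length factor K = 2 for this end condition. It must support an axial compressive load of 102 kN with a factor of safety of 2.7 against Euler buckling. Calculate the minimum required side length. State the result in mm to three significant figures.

Required P_cr = n·P = 2.7 × 102 = 275.4 kN
L_e = K·L = 2 × 4.73 = 9.460 m
Required I = P_cr·L_e²/(π²E) = 2.754×10^5 × 9.460² / (π² × 1.13×10^11) = 2.210×10^-5 m⁴
I_req = 2.210×10^7 mm⁴
Solid square: I = a⁴/12  ⇒  a = (12I)^(1/4) = (12×2.210×10^7)^(1/4) = 128 mm

a ≈ 128 mm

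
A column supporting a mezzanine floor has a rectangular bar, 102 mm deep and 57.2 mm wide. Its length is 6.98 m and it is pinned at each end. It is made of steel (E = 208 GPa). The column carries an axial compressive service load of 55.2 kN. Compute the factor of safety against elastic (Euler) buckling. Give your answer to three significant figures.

Buckling occurs about the weak axis: I_min = h·b³/12 with b = 57.2 mm (the shorter side).
I_min = 102×57.2³/12 = 1.591×10^6 mm⁴
I = 1.591×10^6 mm⁴ = 1.591×10^-6 m⁴
Effective length L_e = K·L = 1 × 6.98 = 6.980 m
P_cr = π²EI / L_e² = π² × 208×10⁹ × 1.591×10^-6 / 6.980² = 6.703×10^4 N
Factor of safety n = P_cr / P = 67.028 / 55.2 = 1.21

n ≈ 1.21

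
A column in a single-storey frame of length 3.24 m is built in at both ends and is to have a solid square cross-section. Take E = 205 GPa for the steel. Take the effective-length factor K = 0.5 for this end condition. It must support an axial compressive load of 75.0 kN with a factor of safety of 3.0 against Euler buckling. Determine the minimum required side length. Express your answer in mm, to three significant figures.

Required P_cr = n·P = 3.0 × 75.0 = 225.0 kN
L_e = K·L = 0.5 × 3.24 = 1.620 m
Required I = P_cr·L_e²/(π²E) = 2.250×10^5 × 1.620² / (π² × 2.05×10^11) = 2.918×10^-7 m⁴
I_req = 2.918×10^5 mm⁴
Solid square: I = a⁴/12  ⇒  a = (12I)^(1/4) = (12×2.918×10^5)^(1/4) = 43.3 mm

a ≈ 43.3 mm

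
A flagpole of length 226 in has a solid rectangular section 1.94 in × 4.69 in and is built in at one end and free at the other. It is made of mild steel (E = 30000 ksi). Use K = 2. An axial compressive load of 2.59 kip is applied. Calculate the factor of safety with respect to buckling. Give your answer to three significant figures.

n ≈ 1.60

Buckling occurs about the weak axis: I_min = h·b³/12 with b = 1.94 in (the shorter side).
I_min = 4.69×1.94³/12 = 2.854 in⁴
Effective length L_e = K·L = 2 × 226 = 452.0 in
P_cr = π²EI / L_e² = π² × 30000×10³ × 2.854 / 452.0² = 4.136×10^3 lb
Factor of safety n = P_cr / P = 4.1356 / 2.59 = 1.60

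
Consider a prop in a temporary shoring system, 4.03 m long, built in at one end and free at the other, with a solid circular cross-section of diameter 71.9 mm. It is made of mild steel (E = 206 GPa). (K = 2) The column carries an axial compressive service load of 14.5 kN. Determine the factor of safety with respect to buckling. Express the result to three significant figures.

n ≈ 2.83

I = πd⁴/64 = π×71.9⁴/64 = 1.312×10^6 mm⁴
I = 1.312×10^6 mm⁴ = 1.312×10^-6 m⁴
Effective length L_e = K·L = 2 × 4.03 = 8.060 m
P_cr = π²EI / L_e² = π² × 206×10⁹ × 1.312×10^-6 / 8.060² = 4.106×10^4 N
Factor of safety n = P_cr / P = 41.057 / 14.5 = 2.83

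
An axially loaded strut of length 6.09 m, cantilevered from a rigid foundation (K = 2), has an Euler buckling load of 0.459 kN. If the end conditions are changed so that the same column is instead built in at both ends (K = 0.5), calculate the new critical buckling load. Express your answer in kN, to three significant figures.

P_cr ≈ 7.34 kN

P_cr ∝ 1/K², so P_cr,new = P_cr,old × (K_old/K_new)² = 0.459 × (2/0.5)²
= 0.459 × 16.00 = 7.34 kN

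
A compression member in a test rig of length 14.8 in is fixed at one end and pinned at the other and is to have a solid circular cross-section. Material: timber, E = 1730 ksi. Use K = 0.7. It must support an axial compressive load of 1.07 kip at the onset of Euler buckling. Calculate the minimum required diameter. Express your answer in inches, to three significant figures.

L_e = K·L = 0.7 × 14.8 = 10.36 in
Required I = P_cr·L_e²/(π²E) = 1.070×10^3 × 10.36² / (π² × 1.73×10^6) = 6.726×10^-3 in⁴
Solid circle: I = πd⁴/64  ⇒  d = (64I/π)^(1/4) = (64×6.726×10^-3/π)^(1/4) = 0.608 in

d ≈ 0.608 in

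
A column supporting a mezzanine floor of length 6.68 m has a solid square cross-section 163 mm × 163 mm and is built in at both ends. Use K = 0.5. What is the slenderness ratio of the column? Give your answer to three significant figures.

For a square r = a/√12 = 163/√12 = 47.05 mm
L_e = K·L = 0.5 × 6.68 m = 3.340 m = 3340.0 mm
λ = L_e / r_min = 3340.0 / 47.05 = 71.0

λ ≈ 71.0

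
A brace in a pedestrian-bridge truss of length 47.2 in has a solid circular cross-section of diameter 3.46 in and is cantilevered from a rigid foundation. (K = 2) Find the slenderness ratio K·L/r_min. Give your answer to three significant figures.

λ ≈ 109

For a solid circle r = d/4 = 3.46/4 = 0.8650 in
L_e = K·L = 2 × 47.2 = 94.40 in
λ = L_e / r_min = 94.400 / 0.8650 = 109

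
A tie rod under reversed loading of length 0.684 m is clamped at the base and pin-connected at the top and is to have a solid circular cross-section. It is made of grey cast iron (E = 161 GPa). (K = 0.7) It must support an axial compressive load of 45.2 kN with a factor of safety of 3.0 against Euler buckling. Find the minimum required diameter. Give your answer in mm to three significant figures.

Required P_cr = n·P = 3.0 × 45.2 = 135.6 kN
L_e = K·L = 0.7 × 0.684 = 0.4788 m
Required I = P_cr·L_e²/(π²E) = 1.356×10^5 × 0.4788² / (π² × 1.61×10^11) = 1.956×10^-8 m⁴
I_req = 1.956×10^4 mm⁴
Solid circle: I = πd⁴/64  ⇒  d = (64I/π)^(1/4) = (64×1.956×10^4/π)^(1/4) = 25.1 mm

d ≈ 25.1 mm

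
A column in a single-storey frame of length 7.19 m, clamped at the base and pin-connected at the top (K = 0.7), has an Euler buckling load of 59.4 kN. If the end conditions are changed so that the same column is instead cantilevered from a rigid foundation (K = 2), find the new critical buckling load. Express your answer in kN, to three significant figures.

P_cr ∝ 1/K², so P_cr,new = P_cr,old × (K_old/K_new)² = 59.4 × (0.7/2)²
= 59.4 × 0.1225 = 7.28 kN

P_cr ≈ 7.28 kN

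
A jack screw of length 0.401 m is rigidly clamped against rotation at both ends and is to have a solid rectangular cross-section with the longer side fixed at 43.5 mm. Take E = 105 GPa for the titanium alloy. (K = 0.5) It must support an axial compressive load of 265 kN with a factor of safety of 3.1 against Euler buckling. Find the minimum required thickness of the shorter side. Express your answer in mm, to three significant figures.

b ≈ 20.6 mm

Required P_cr = n·P = 3.1 × 265 = 821.5 kN
L_e = K·L = 0.5 × 0.401 = 0.2005 m
Required I = P_cr·L_e²/(π²E) = 8.215×10^5 × 0.2005² / (π² × 1.05×10^11) = 3.187×10^-8 m⁴
I_req = 3.187×10^4 mm⁴
Rectangle, weak axis: I_min = h·b³/12 with h = 43.5 mm fixed  ⇒  b = (12I/h)^(1/3) = 20.6 mm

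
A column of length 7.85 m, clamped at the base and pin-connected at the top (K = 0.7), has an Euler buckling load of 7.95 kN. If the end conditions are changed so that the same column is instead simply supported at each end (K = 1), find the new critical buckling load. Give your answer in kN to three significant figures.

P_cr ∝ 1/K², so P_cr,new = P_cr,old × (K_old/K_new)² = 7.95 × (0.7/1)²
= 7.95 × 0.4900 = 3.90 kN

P_cr ≈ 3.90 kN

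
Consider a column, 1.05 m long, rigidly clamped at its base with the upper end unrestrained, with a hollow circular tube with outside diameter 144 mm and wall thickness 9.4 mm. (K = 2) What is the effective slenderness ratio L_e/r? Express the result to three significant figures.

Inner diameter d_i = 144 − 2×9.4 = 125.2 mm
I = π(d_o⁴ − d_i⁴)/64 = π(144⁴ − 125.2⁴)/64 = 9.046×10^6 mm⁴
A = 3.975×10^3 mm²;  r_min = √(I/A) = √(9.046×10^6/3.975×10^3) = 47.70 mm
L_e = K·L = 2 × 1.05 m = 2.100 m = 2100.0 mm
λ = L_e / r_min = 2100.0 / 47.70 = 44.0

λ ≈ 44.0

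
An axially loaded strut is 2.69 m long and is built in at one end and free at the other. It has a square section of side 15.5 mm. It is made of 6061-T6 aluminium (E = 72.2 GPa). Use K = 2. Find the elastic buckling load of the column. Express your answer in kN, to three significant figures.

I = a⁴/12 = 15.5⁴/12 = 4.810×10^3 mm⁴
I = 4.810×10^3 mm⁴ = 4.810×10^-9 m⁴
Effective length L_e = K·L = 2 × 2.69 = 5.380 m
P_cr = π²EI / L_e² = π² × 72.2×10⁹ × 4.810×10^-9 / 5.380² = 118.4 N

P_cr ≈ 0.118 kN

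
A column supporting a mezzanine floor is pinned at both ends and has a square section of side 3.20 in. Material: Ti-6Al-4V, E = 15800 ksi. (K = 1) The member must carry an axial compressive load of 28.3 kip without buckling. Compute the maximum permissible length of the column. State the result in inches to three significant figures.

I = a⁴/12 = 3.20⁴/12 = 8.738 in⁴
At the buckling limit P_cr = P = 2.830×10^4 lb
From P_cr = π²EI/(K·L)²:  L = (1/K)·√(π²EI/P_cr) = (1/1)·√(π²×1.58×10^7×8.738/2.830×10^4)
L = 219 in

L_max ≈ 219 in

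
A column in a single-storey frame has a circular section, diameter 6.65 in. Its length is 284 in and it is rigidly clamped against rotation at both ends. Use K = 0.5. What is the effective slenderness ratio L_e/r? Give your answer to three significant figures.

For a solid circle r = d/4 = 6.65/4 = 1.662 in
L_e = K·L = 0.5 × 284 = 142.0 in
λ = L_e / r_min = 142.00 / 1.663 = 85.4

λ ≈ 85.4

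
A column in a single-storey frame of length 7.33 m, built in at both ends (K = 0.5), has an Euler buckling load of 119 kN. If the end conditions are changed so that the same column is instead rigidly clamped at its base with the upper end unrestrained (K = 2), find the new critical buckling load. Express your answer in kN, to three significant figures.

P_cr ≈ 7.44 kN

P_cr ∝ 1/K², so P_cr,new = P_cr,old × (K_old/K_new)² = 119 × (0.5/2)²
= 119 × 0.06250 = 7.44 kN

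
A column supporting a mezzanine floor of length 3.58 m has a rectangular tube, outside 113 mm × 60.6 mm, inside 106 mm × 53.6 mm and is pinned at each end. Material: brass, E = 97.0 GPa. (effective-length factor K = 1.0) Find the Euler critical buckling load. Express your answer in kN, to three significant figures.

P_cr ≈ 54.9 kN

Weak-axis I_min = (h_o·b_o³ − h_i·b_i³)/12 with b_o = 60.6, b_i = 53.60 mm (shorter outer/inner sides).
I_min = (113×60.6³ − 106.0×53.60³)/12 = 7.354×10^5 mm⁴
I = 7.354×10^5 mm⁴ = 7.354×10^-7 m⁴
Effective length L_e = K·L = 1 × 3.58 = 3.580 m
P_cr = π²EI / L_e² = π² × 97.0×10⁹ × 7.354×10^-7 / 3.580² = 5.493×10^4 N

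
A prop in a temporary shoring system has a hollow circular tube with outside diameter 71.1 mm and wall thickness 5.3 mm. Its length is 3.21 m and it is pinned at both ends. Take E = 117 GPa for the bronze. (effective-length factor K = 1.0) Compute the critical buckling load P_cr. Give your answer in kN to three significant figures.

P_cr ≈ 66.9 kN

Inner diameter d_i = 71.1 − 2×5.3 = 60.50 mm
I = π(d_o⁴ − d_i⁴)/64 = π(71.1⁴ − 60.50⁴)/64 = 5.968×10^5 mm⁴
I = 5.968×10^5 mm⁴ = 5.968×10^-7 m⁴
Effective length L_e = K·L = 1 × 3.21 = 3.210 m
P_cr = π²EI / L_e² = π² × 117×10⁹ × 5.968×10^-7 / 3.210² = 6.688×10^4 N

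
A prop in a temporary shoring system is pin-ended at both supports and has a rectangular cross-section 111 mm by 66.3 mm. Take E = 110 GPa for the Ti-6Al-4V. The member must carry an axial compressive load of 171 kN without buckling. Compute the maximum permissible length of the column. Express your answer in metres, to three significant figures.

Buckling occurs about the weak axis: I_min = h·b³/12 with b = 66.3 mm (the shorter side).
I_min = 111×66.3³/12 = 2.696×10^6 mm⁴
I = 2.696×10^-6 m⁴
At the buckling limit P_cr = P = 1.710×10^5 N
From P_cr = π²EI/(K·L)²:  L = (1/K)·√(π²EI/P_cr) = (1/1)·√(π²×1.10×10^11×2.696×10^-6/1.710×10^5)
L = 4.14 m

L_max ≈ 4.14 m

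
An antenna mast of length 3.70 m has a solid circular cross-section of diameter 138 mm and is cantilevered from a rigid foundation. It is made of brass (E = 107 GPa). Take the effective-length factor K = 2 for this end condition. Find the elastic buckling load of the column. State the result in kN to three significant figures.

I = πd⁴/64 = π×138⁴/64 = 1.780×10^7 mm⁴
I = 1.780×10^7 mm⁴ = 1.780×10^-5 m⁴
Effective length L_e = K·L = 2 × 3.70 = 7.400 m
P_cr = π²EI / L_e² = π² × 107×10⁹ × 1.780×10^-5 / 7.400² = 3.433×10^5 N

P_cr ≈ 343 kN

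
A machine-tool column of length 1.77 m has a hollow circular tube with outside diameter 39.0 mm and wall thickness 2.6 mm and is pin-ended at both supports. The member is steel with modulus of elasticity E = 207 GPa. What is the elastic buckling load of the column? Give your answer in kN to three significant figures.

Inner diameter d_i = 39.0 − 2×2.6 = 33.80 mm
I = π(d_o⁴ − d_i⁴)/64 = π(39.0⁴ − 33.80⁴)/64 = 4.949×10^4 mm⁴
I = 4.949×10^4 mm⁴ = 4.949×10^-8 m⁴
Effective length L_e = K·L = 1 × 1.77 = 1.770 m
P_cr = π²EI / L_e² = π² × 207×10⁹ × 4.949×10^-8 / 1.770² = 3.228×10^4 N

P_cr ≈ 32.3 kN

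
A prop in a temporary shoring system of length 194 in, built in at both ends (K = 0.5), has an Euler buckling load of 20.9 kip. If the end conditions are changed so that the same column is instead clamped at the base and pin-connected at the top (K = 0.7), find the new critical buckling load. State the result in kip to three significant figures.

P_cr ≈ 10.7 kip

P_cr ∝ 1/K², so P_cr,new = P_cr,old × (K_old/K_new)² = 20.9 × (0.5/0.7)²
= 20.9 × 0.5102 = 10.7 kip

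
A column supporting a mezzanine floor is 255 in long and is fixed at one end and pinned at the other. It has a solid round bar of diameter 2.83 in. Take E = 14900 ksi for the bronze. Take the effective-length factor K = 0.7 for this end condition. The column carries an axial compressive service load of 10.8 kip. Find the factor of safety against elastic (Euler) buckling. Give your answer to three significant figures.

I = πd⁴/64 = π×2.83⁴/64 = 3.149 in⁴
Effective length L_e = K·L = 0.7 × 255 = 178.5 in
P_cr = π²EI / L_e² = π² × 14900×10³ × 3.149 / 178.5² = 1.453×10^4 lb
Factor of safety n = P_cr / P = 14.532 / 10.8 = 1.35

n ≈ 1.35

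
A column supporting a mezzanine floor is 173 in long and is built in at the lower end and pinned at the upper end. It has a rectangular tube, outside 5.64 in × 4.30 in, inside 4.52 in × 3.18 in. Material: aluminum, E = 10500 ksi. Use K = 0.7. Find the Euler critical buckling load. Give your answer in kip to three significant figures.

P_cr ≈ 178 kip

Weak-axis I_min = (h_o·b_o³ − h_i·b_i³)/12 with b_o = 4.30, b_i = 3.180 in (shorter outer/inner sides).
I_min = (5.64×4.30³ − 4.520×3.180³)/12 = 25.26 in⁴
Effective length L_e = K·L = 0.7 × 173 = 121.1 in
P_cr = π²EI / L_e² = π² × 10500×10³ × 25.26 / 121.1² = 1.785×10^5 lb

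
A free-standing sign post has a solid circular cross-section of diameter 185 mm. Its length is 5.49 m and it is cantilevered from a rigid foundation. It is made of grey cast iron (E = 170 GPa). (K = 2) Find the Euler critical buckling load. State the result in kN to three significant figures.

P_cr ≈ 800 kN

I = πd⁴/64 = π×185⁴/64 = 5.750×10^7 mm⁴
I = 5.750×10^7 mm⁴ = 5.750×10^-5 m⁴
Effective length L_e = K·L = 2 × 5.49 = 10.98 m
P_cr = π²EI / L_e² = π² × 170×10⁹ × 5.750×10^-5 / 10.98² = 8.002×10^5 N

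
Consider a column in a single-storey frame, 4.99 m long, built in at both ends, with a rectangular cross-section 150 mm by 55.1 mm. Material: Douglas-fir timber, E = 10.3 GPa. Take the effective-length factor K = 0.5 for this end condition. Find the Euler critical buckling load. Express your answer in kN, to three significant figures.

Buckling occurs about the weak axis: I_min = h·b³/12 with b = 55.1 mm (the shorter side).
I_min = 150×55.1³/12 = 2.091×10^6 mm⁴
I = 2.091×10^6 mm⁴ = 2.091×10^-6 m⁴
Effective length L_e = K·L = 0.5 × 4.99 = 2.495 m
P_cr = π²EI / L_e² = π² × 10.3×10⁹ × 2.091×10^-6 / 2.495² = 3.415×10^4 N

P_cr ≈ 34.1 kN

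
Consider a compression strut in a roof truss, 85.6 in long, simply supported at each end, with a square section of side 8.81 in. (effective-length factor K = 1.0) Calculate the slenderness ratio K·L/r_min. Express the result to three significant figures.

I = a⁴/12 = 8.81⁴/12 = 502.0 in⁴
A = 77.62 in²;  r_min = √(I/A) = √(502.0/77.62) = 2.543 in
L_e = K·L = 1 × 85.6 = 85.60 in
λ = L_e / r_min = 85.600 / 2.543 = 33.7

λ ≈ 33.7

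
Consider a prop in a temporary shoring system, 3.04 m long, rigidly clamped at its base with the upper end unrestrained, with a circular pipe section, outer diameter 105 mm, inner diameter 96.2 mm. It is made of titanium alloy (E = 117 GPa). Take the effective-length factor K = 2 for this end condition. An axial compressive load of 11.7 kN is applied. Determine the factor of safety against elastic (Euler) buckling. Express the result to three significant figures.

n ≈ 4.71

d_o = 105 mm, d_i = 96.2 mm
I = π(d_o⁴ − d_i⁴)/64 = π(105⁴ − 96.20⁴)/64 = 1.763×10^6 mm⁴
I = 1.763×10^6 mm⁴ = 1.763×10^-6 m⁴
Effective length L_e = K·L = 2 × 3.04 = 6.080 m
P_cr = π²EI / L_e² = π² × 117×10⁹ × 1.763×10^-6 / 6.080² = 5.506×10^4 N
Factor of safety n = P_cr / P = 55.057 / 11.7 = 4.71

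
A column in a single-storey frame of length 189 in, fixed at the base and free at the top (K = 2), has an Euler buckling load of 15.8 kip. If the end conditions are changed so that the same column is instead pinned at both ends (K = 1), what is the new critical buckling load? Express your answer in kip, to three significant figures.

P_cr ≈ 63.2 kip

P_cr ∝ 1/K², so P_cr,new = P_cr,old × (K_old/K_new)² = 15.8 × (2/1)²
= 15.8 × 4.000 = 63.2 kip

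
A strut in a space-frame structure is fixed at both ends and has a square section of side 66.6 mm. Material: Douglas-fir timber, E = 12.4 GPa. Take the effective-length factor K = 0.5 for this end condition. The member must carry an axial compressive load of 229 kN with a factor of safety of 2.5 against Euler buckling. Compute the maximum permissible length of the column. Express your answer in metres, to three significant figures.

I = a⁴/12 = 66.6⁴/12 = 1.640×10^6 mm⁴
I = 1.640×10^-6 m⁴
Required critical load P_cr = n·P = 2.5 × 229 = 572.5 kN = 5.725×10^5 N
From P_cr = π²EI/(K·L)²:  L = (1/K)·√(π²EI/P_cr) = (1/0.5)·√(π²×1.24×10^10×1.640×10^-6/5.725×10^5)
L = 1.18 m

L_max ≈ 1.18 m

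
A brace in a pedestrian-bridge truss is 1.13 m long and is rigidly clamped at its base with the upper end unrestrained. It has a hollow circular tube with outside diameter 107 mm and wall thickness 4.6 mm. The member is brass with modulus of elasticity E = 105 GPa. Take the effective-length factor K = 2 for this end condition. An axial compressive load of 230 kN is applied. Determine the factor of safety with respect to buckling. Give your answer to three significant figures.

n ≈ 1.71

Inner diameter d_i = 107 − 2×4.6 = 97.80 mm
I = π(d_o⁴ − d_i⁴)/64 = π(107⁴ − 97.80⁴)/64 = 1.944×10^6 mm⁴
I = 1.944×10^6 mm⁴ = 1.944×10^-6 m⁴
Effective length L_e = K·L = 2 × 1.13 = 2.260 m
P_cr = π²EI / L_e² = π² × 105×10⁹ × 1.944×10^-6 / 2.260² = 3.943×10^5 N
Factor of safety n = P_cr / P = 394.33 / 230 = 1.71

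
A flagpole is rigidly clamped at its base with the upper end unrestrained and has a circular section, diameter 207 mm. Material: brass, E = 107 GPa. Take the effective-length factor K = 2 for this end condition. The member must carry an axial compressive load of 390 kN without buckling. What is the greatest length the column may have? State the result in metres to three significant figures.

I = πd⁴/64 = π×207⁴/64 = 9.013×10^7 mm⁴
I = 9.013×10^-5 m⁴
At the buckling limit P_cr = P = 3.900×10^5 N
From P_cr = π²EI/(K·L)²:  L = (1/K)·√(π²EI/P_cr) = (1/2)·√(π²×1.07×10^11×9.013×10^-5/3.900×10^5)
L = 7.81 m

L_max ≈ 7.81 m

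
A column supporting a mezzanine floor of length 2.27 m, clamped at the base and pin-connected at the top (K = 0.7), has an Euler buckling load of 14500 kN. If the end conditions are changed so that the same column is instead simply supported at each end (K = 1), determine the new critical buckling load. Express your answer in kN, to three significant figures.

P_cr ∝ 1/K², so P_cr,new = P_cr,old × (K_old/K_new)² = 14500 × (0.7/1)²
= 14500 × 0.4900 = 7100 kN

P_cr ≈ 7100 kN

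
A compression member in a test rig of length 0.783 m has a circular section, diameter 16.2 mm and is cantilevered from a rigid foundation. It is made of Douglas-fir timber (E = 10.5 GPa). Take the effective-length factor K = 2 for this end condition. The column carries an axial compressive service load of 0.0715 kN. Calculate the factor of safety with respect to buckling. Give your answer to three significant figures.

n ≈ 2.00

I = πd⁴/64 = π×16.2⁴/64 = 3.381×10^3 mm⁴
I = 3.381×10^3 mm⁴ = 3.381×10^-9 m⁴
Effective length L_e = K·L = 2 × 0.783 = 1.566 m
P_cr = π²EI / L_e² = π² × 10.5×10⁹ × 3.381×10^-9 / 1.566² = 142.9 N
Factor of safety n = P_cr / P = 0.14287 / 0.0715 = 2.00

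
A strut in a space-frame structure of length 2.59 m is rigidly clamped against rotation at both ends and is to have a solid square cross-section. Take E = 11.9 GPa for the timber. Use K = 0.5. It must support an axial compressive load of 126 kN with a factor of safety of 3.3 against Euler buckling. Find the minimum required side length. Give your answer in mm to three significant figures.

Required P_cr = n·P = 3.3 × 126 = 415.8 kN
L_e = K·L = 0.5 × 2.59 = 1.295 m
Required I = P_cr·L_e²/(π²E) = 4.158×10^5 × 1.295² / (π² × 1.19×10^10) = 5.937×10^-6 m⁴
I_req = 5.937×10^6 mm⁴
Solid square: I = a⁴/12  ⇒  a = (12I)^(1/4) = (12×5.937×10^6)^(1/4) = 91.9 mm

a ≈ 91.9 mm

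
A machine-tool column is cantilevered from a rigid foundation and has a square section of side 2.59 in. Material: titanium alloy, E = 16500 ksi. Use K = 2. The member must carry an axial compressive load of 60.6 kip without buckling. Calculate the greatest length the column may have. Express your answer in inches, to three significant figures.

L_max ≈ 50.2 in

I = a⁴/12 = 2.59⁴/12 = 3.750 in⁴
At the buckling limit P_cr = P = 6.060×10^4 lb
From P_cr = π²EI/(K·L)²:  L = (1/K)·√(π²EI/P_cr) = (1/2)·√(π²×1.65×10^7×3.750/6.060×10^4)
L = 50.2 in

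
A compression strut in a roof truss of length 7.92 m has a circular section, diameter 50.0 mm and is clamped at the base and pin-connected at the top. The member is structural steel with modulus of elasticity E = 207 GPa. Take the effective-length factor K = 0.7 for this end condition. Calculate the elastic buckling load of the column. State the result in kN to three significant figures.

P_cr ≈ 20.4 kN

I = πd⁴/64 = π×50.0⁴/64 = 3.068×10^5 mm⁴
I = 3.068×10^5 mm⁴ = 3.068×10^-7 m⁴
Effective length L_e = K·L = 0.7 × 7.92 = 5.544 m
P_cr = π²EI / L_e² = π² × 207×10⁹ × 3.068×10^-7 / 5.544² = 2.039×10^4 N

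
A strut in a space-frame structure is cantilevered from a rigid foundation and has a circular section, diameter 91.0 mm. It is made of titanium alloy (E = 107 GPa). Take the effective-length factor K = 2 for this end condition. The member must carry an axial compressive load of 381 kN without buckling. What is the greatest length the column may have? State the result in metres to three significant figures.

I = πd⁴/64 = π×91.0⁴/64 = 3.366×10^6 mm⁴
I = 3.366×10^-6 m⁴
At the buckling limit P_cr = P = 3.810×10^5 N
From P_cr = π²EI/(K·L)²:  L = (1/K)·√(π²EI/P_cr) = (1/2)·√(π²×1.07×10^11×3.366×10^-6/3.810×10^5)
L = 1.53 m

L_max ≈ 1.53 m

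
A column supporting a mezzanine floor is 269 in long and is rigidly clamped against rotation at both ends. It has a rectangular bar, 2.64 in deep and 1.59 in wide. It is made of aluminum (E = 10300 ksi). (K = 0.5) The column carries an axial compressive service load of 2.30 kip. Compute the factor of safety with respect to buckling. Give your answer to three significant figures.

n ≈ 2.16

Buckling occurs about the weak axis: I_min = h·b³/12 with b = 1.59 in (the shorter side).
I_min = 2.64×1.59³/12 = 0.8843 in⁴
Effective length L_e = K·L = 0.5 × 269 = 134.5 in
P_cr = π²EI / L_e² = π² × 10300×10³ × 0.8843 / 134.5² = 4.969×10^3 lb
Factor of safety n = P_cr / P = 4.9694 / 2.30 = 2.16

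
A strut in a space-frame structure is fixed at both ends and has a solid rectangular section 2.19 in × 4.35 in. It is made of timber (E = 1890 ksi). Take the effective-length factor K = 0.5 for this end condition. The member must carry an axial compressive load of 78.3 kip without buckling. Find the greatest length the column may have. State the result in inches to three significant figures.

Buckling occurs about the weak axis: I_min = h·b³/12 with b = 2.19 in (the shorter side).
I_min = 4.35×2.19³/12 = 3.808 in⁴
At the buckling limit P_cr = P = 7.830×10^4 lb
From P_cr = π²EI/(K·L)²:  L = (1/K)·√(π²EI/P_cr) = (1/0.5)·√(π²×1.89×10^6×3.808/7.830×10^4)
L = 60.2 in

L_max ≈ 60.2 in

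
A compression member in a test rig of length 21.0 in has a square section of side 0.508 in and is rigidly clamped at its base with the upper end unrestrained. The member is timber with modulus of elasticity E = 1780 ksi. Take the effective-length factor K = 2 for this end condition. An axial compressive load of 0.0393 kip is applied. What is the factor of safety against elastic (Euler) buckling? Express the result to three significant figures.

n ≈ 1.41

I = a⁴/12 = 0.508⁴/12 = 5.550×10^-3 in⁴
Effective length L_e = K·L = 2 × 21.0 = 42.00 in
P_cr = π²EI / L_e² = π² × 1780×10³ × 5.550×10^-3 / 42.00² = 55.27 lb
Factor of safety n = P_cr / P = 0.055271 / 0.0393 = 1.41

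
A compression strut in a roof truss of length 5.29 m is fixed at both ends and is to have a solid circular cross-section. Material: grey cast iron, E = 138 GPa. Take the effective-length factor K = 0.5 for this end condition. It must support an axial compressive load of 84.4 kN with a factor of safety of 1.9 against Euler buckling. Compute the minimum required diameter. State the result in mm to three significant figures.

d ≈ 64.0 mm

Required P_cr = n·P = 1.9 × 84.4 = 160.4 kN
L_e = K·L = 0.5 × 5.29 = 2.645 m
Required I = P_cr·L_e²/(π²E) = 1.604×10^5 × 2.645² / (π² × 1.38×10^11) = 8.237×10^-7 m⁴
I_req = 8.237×10^5 mm⁴
Solid circle: I = πd⁴/64  ⇒  d = (64I/π)^(1/4) = (64×8.237×10^5/π)^(1/4) = 64.0 mm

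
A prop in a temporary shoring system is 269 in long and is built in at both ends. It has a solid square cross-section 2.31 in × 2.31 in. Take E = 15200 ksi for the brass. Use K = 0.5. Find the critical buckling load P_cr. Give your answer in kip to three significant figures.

P_cr ≈ 19.7 kip

I = a⁴/12 = 2.31⁴/12 = 2.373 in⁴
Effective length L_e = K·L = 0.5 × 269 = 134.5 in
P_cr = π²EI / L_e² = π² × 15200×10³ × 2.373 / 134.5² = 1.968×10^4 lb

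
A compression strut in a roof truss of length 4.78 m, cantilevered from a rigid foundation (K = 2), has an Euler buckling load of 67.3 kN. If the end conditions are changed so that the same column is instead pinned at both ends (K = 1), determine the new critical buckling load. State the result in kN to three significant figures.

P_cr ≈ 269 kN

P_cr ∝ 1/K², so P_cr,new = P_cr,old × (K_old/K_new)² = 67.3 × (2/1)²
= 67.3 × 4.000 = 269 kN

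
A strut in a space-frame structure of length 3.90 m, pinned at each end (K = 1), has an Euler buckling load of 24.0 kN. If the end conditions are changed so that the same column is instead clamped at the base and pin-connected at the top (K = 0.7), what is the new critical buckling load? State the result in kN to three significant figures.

P_cr ≈ 49.0 kN

P_cr ∝ 1/K², so P_cr,new = P_cr,old × (K_old/K_new)² = 24.0 × (1/0.7)²
= 24.0 × 2.041 = 49.0 kN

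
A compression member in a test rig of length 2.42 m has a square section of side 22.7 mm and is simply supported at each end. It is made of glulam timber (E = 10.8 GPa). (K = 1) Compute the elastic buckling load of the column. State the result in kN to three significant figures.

I = a⁴/12 = 22.7⁴/12 = 2.213×10^4 mm⁴
I = 2.213×10^4 mm⁴ = 2.213×10^-8 m⁴
Effective length L_e = K·L = 1 × 2.42 = 2.420 m
P_cr = π²EI / L_e² = π² × 10.8×10⁹ × 2.213×10^-8 / 2.420² = 402.7 N

P_cr ≈ 0.403 kN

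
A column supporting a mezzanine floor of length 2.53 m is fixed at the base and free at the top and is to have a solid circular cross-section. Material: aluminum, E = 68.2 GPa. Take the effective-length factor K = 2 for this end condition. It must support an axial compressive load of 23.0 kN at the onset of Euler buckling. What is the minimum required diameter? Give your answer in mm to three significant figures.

d ≈ 65.0 mm

L_e = K·L = 2 × 2.53 = 5.060 m
Required I = P_cr·L_e²/(π²E) = 2.300×10^4 × 5.060² / (π² × 6.82×10^10) = 8.749×10^-7 m⁴
I_req = 8.749×10^5 mm⁴
Solid circle: I = πd⁴/64  ⇒  d = (64I/π)^(1/4) = (64×8.749×10^5/π)^(1/4) = 65.0 mm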